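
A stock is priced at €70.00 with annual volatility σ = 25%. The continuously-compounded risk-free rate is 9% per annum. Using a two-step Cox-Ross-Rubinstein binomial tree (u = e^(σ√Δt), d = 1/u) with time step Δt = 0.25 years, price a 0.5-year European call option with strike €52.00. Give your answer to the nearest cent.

€20.29

CRR parameters: u = e^(σ√Δt) = e^(0.25·√0.25) = 1.1331, d = 1/u = 0.8825
Per-period rate: rΔt = 0.09·0.25 = 0.0225, so R = e^0.0225 = 1.0228
Risk-neutral probability p = (e^0.0225 − 0.8825)/(1.1331 − 0.8825) = 0.1403/0.2507 = 0.5596
Terminal stock prices: S_uu = 89.88, S_ud = 70, S_dd = 54.52
Terminal payoffs (S − K): max(37.88, 0) = 37.88, max(18, 0) = 18, max(2.516, 0) = 2.516
Node u (S = 79.32): V_u = e^(−0.0225)·[0.5596·37.8818 + 0.4404·18.0000] = 28.4773
Node d (S = 61.77): V_d = e^(−0.0225)·[0.5596·18.0000 + 0.4404·2.5161] = 10.9317
Node 0 (S = 70): V_0 = e^(−0.0225)·[0.5596·28.4773 + 0.4404·10.9317] = 20.2881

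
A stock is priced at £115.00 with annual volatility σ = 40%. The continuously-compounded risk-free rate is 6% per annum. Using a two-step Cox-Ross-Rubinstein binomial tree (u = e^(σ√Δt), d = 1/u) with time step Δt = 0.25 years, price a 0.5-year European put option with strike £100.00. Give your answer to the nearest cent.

CRR parameters: u = e^(σ√Δt) = e^(0.4·√0.25) = 1.2214, d = 1/u = 0.8187
Per-period rate: rΔt = 0.06·0.25 = 0.015, so R = e^0.015 = 1.0151
Risk-neutral probability p = (e^0.015 − 0.8187)/(1.2214 − 0.8187) = 0.1964/0.4027 = 0.4877
Terminal stock prices: S_uu = 171.6, S_ud = 115, S_dd = 77.09
Terminal payoffs (K − S): max(-71.56, 0) = 0, max(-15, 0) = 0, max(22.91, 0) = 22.91
Node u (S = 140.5): V_u = e^(−0.015)·[0.4877·0.0000 + 0.5123·0.0000] = 0.0000
Node d (S = 94.15): V_d = e^(−0.015)·[0.4877·0.0000 + 0.5123·22.9132] = 11.5637
Node 0 (S = 115): V_0 = e^(−0.015)·[0.4877·0.0000 + 0.5123·11.5637] = 5.8359

£5.84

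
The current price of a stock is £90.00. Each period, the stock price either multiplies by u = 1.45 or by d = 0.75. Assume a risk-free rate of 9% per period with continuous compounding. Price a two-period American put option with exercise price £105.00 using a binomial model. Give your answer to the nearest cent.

£18.91

Risk-neutral probability p = (e^0.09 − 0.75)/(1.45 − 0.75) = 0.3442/0.7000 = 0.4917
Terminal stock prices: S_uu = 189.2, S_ud = 97.88, S_dd = 50.62
Terminal payoffs (K − S): max(-84.22, 0) = 0, max(7.125, 0) = 7.125, max(54.38, 0) = 54.38
Node u (S = 130.5): continuation = e^(−0.09)·[0.4917·0.0000 + 0.5083·7.1250] = 3.3101; exercise value = 0.0000 ≤ continuation, so V_u = 3.3101
Node d (S = 67.5): continuation = e^(−0.09)·[0.4917·7.1250 + 0.5083·54.3750] = 28.4628; exercise value = 37.5000 > continuation, so V_d = 37.5000 (exercise)
Node 0 (S = 90): continuation = e^(−0.09)·[0.4917·3.3101 + 0.5083·37.5000] = 18.9089; exercise value = 15.0000 ≤ continuation, so V_0 = 18.9089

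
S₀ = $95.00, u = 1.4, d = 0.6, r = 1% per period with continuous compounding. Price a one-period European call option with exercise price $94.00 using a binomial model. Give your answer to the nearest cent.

Risk-neutral probability p = (e^0.01 − 0.6)/(1.4 − 0.6) = 0.4101/0.8000 = 0.5126
Terminal stock prices: S_u = 133, S_d = 57
Terminal payoffs (S − K): max(39, 0) = 39, max(-37, 0) = 0
Node 0 (S = 95): V_0 = e^(−0.01)·[0.5126·39.0000 + 0.4874·0.0000] = 19.7910

$19.79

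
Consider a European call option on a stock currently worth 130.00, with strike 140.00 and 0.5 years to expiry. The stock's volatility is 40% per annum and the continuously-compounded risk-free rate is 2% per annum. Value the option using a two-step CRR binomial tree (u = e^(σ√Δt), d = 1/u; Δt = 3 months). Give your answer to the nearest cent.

11.43

CRR parameters: u = e^(σ√Δt) = e^(0.4·√0.25) = 1.2214, d = 1/u = 0.8187
Per-period rate: rΔt = 0.02·0.25 = 0.005, so R = e^0.005 = 1.0050
Risk-neutral probability p = (e^0.005 − 0.8187)/(1.2214 − 0.8187) = 0.1863/0.4027 = 0.4626
Terminal stock prices: S_uu = 193.9, S_ud = 130, S_dd = 87.14
Terminal payoffs (S − K): max(53.94, 0) = 53.94, max(-10, 0) = 0, max(-52.86, 0) = 0
Node u (S = 158.8): V_u = e^(−0.005)·[0.4626·53.9372 + 0.5374·0.0000] = 24.8277
Node d (S = 106.4): V_d = e^(−0.005)·[0.4626·0.0000 + 0.5374·0.0000] = 0.0000
Node 0 (S = 130): V_0 = e^(−0.005)·[0.4626·24.8277 + 0.5374·0.0000] = 11.4283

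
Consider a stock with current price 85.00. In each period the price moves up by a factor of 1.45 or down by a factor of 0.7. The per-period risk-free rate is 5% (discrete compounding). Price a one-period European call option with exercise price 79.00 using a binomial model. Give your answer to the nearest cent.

19.67

Risk-neutral probability p = (1 + 0.05 − 0.7)/(1.45 − 0.7) = 0.3500/0.7500 = 0.4667
Terminal stock prices: S_u = 123.2, S_d = 59.5
Terminal payoffs (S − K): max(44.25, 0) = 44.25, max(-19.5, 0) = 0
Node 0 (S = 85): V_0 = 1/1.05·[0.4667·44.2500 + 0.5333·0.0000] = 19.6667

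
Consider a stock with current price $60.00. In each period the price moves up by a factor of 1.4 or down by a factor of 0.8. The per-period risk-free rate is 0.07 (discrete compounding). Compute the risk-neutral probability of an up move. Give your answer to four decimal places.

p = 0.4500

Risk-neutral probability p = (1 + 0.07 − 0.8)/(1.4 − 0.8) = 0.2700/0.6000 = 0.4500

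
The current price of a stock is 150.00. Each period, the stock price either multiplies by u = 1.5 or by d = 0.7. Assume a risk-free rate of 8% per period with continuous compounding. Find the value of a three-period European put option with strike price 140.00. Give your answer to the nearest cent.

18.97

Risk-neutral probability p = (e^0.08 − 0.7)/(1.5 − 0.7) = 0.3833/0.8000 = 0.4791
Terminal stock prices: S_uuu = 506.2, S_uud = 236.2, S_udd = 110.2, S_ddd = 51.45
Terminal payoffs (K − S): max(-366.2, 0) = 0, max(-96.25, 0) = 0, max(29.75, 0) = 29.75, max(88.55, 0) = 88.55
Node uu (S = 337.5): V_uu = e^(−0.08)·[0.4791·0.0000 + 0.5209·0.0000] = 0.0000
Node ud (S = 157.5): V_ud = e^(−0.08)·[0.4791·0.0000 + 0.5209·29.7500] = 14.3051
Node dd (S = 73.5): V_dd = e^(−0.08)·[0.4791·29.7500 + 0.5209·88.5500] = 55.7363
Node u (S = 225): V_u = e^(−0.08)·[0.4791·0.0000 + 0.5209·14.3051] = 6.8785
Node d (S = 105): V_d = e^(−0.08)·[0.4791·14.3051 + 0.5209·55.7363] = 33.1272
Node 0 (S = 150): V_0 = e^(−0.08)·[0.4791·6.8785 + 0.5209·33.1272] = 18.9711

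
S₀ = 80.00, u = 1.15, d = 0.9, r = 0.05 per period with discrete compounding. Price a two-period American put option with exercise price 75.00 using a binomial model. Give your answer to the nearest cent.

Risk-neutral probability p = (1 + 0.05 − 0.9)/(1.15 − 0.9) = 0.1500/0.2500 = 0.6000
Terminal stock prices: S_uu = 105.8, S_ud = 82.8, S_dd = 64.8
Terminal payoffs (K − S): max(-30.8, 0) = 0, max(-7.8, 0) = 0, max(10.2, 0) = 10.2
Node u (S = 92): continuation = 1/1.05·[0.6000·0.0000 + 0.4000·0.0000] = 0.0000; exercise value = 0.0000 ≤ continuation, so V_u = 0.0000
Node d (S = 72): continuation = 1/1.05·[0.6000·0.0000 + 0.4000·10.2000] = 3.8857; exercise value = 3.0000 ≤ continuation, so V_d = 3.8857
Node 0 (S = 80): continuation = 1/1.05·[0.6000·0.0000 + 0.4000·3.8857] = 1.4803; exercise value = 0.0000 ≤ continuation, so V_0 = 1.4803

1.48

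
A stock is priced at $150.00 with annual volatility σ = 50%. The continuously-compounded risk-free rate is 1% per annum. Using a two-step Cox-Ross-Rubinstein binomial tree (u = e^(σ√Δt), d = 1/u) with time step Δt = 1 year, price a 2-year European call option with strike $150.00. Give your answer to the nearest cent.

CRR parameters: u = e^(σ√Δt) = e^(0.5·√1) = 1.6487, d = 1/u = 0.6065
Per-period rate: rΔt = 0.01·1 = 0.01, so R = e^0.01 = 1.0101
Risk-neutral probability p = (e^0.01 − 0.6065)/(1.6487 − 0.6065) = 0.4035/1.0422 = 0.3872
Terminal stock prices: S_uu = 407.7, S_ud = 150, S_dd = 55.18
Terminal payoffs (S − K): max(257.7, 0) = 257.7, max(0, 0) = 0, max(-94.82, 0) = 0
Node u (S = 247.3): V_u = e^(−0.01)·[0.3872·257.7423 + 0.6128·0.0000] = 98.8007
Node d (S = 90.98): V_d = e^(−0.01)·[0.3872·0.0000 + 0.6128·0.0000] = 0.0000
Node 0 (S = 150): V_0 = e^(−0.01)·[0.3872·98.8007 + 0.6128·0.0000] = 37.8734

$37.87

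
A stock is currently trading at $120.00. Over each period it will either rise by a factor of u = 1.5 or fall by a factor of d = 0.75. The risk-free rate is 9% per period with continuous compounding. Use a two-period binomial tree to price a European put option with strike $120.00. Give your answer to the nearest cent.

$12.84

Risk-neutral probability p = (e^0.09 − 0.75)/(1.5 − 0.75) = 0.3442/0.7500 = 0.4589
Terminal stock prices: S_uu = 270, S_ud = 135, S_dd = 67.5
Terminal payoffs (K − S): max(-150, 0) = 0, max(-15, 0) = 0, max(52.5, 0) = 52.5
Node u (S = 180): V_u = e^(−0.09)·[0.4589·0.0000 + 0.5411·0.0000] = 0.0000
Node d (S = 90): V_d = e^(−0.09)·[0.4589·0.0000 + 0.5411·52.5000] = 25.9628
Node 0 (S = 120): V_0 = e^(−0.09)·[0.4589·0.0000 + 0.5411·25.9628] = 12.8393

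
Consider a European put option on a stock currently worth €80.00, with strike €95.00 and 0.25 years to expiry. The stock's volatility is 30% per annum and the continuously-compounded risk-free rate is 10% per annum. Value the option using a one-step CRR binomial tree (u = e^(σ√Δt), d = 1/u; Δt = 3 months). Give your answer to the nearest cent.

€12.65

CRR parameters: u = e^(σ√Δt) = e^(0.3·√0.25) = 1.1618, d = 1/u = 0.8607
Per-period rate: rΔt = 0.1·0.25 = 0.025, so R = e^0.025 = 1.0253
Risk-neutral probability p = (e^0.025 − 0.8607)/(1.1618 − 0.8607) = 0.1646/0.3011 = 0.5466
Terminal stock prices: S_u = 92.95, S_d = 68.86
Terminal payoffs (K − S): max(2.053, 0) = 2.053, max(26.14, 0) = 26.14
Node 0 (S = 80): V_0 = e^(−0.025)·[0.5466·2.0533 + 0.4534·26.1434] = 12.6544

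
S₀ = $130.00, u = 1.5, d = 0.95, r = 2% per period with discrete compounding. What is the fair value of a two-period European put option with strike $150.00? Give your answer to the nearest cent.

$23.92

Risk-neutral probability p = (1 + 0.02 − 0.95)/(1.5 − 0.95) = 0.0700/0.5500 = 0.1273
Terminal stock prices: S_uu = 292.5, S_ud = 185.2, S_dd = 117.3
Terminal payoffs (K − S): max(-142.5, 0) = 0, max(-35.25, 0) = 0, max(32.67, 0) = 32.67
Node u (S = 195): V_u = 1/1.02·[0.1273·0.0000 + 0.8727·0.0000] = 0.0000
Node d (S = 123.5): V_d = 1/1.02·[0.1273·0.0000 + 0.8727·32.6750] = 27.9572
Node 0 (S = 130): V_0 = 1/1.02·[0.1273·0.0000 + 0.8727·27.9572] = 23.9206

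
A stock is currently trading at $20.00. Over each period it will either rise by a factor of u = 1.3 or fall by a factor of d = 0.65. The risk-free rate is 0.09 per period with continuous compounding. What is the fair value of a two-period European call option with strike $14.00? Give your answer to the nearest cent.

Risk-neutral probability p = (e^0.09 − 0.65)/(1.3 − 0.65) = 0.4442/0.6500 = 0.6833
Terminal stock prices: S_uu = 33.8, S_ud = 16.9, S_dd = 8.45
Terminal payoffs (S − K): max(19.8, 0) = 19.8, max(2.9, 0) = 2.9, max(-5.55, 0) = 0
Node u (S = 26): V_u = e^(−0.09)·[0.6833·19.8000 + 0.3167·2.9000] = 13.2050
Node d (S = 13): V_d = e^(−0.09)·[0.6833·2.9000 + 0.3167·0.0000] = 1.8111
Node 0 (S = 20): V_0 = e^(−0.09)·[0.6833·13.2050 + 0.3167·1.8111] = 8.7710

$8.77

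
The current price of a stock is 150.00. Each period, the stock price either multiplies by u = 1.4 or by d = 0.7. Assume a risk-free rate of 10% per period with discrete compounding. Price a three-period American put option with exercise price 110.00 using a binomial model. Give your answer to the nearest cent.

Risk-neutral probability p = (1 + 0.1 − 0.7)/(1.4 − 0.7) = 0.4000/0.7000 = 0.5714
Terminal stock prices: S_uuu = 411.6, S_uud = 205.8, S_udd = 102.9, S_ddd = 51.45
Terminal payoffs (K − S): max(-301.6, 0) = 0, max(-95.8, 0) = 0, max(7.1, 0) = 7.1, max(58.55, 0) = 58.55
Node uu (S = 294): continuation = 1/1.1·[0.5714·0.0000 + 0.4286·0.0000] = 0.0000; exercise value = 0.0000 ≤ continuation, so V_uu = 0.0000
Node ud (S = 147): continuation = 1/1.1·[0.5714·0.0000 + 0.4286·7.1000] = 2.7662; exercise value = 0.0000 ≤ continuation, so V_ud = 2.7662
Node dd (S = 73.5): continuation = 1/1.1·[0.5714·7.1000 + 0.4286·58.5500] = 26.5000; exercise value = 36.5000 > continuation, so V_dd = 36.5000 (exercise)
Node u (S = 210): continuation = 1/1.1·[0.5714·0.0000 + 0.4286·2.7662] = 1.0778; exercise value = 0.0000 ≤ continuation, so V_u = 1.0778
Node d (S = 105): continuation = 1/1.1·[0.5714·2.7662 + 0.4286·36.5000] = 15.6578; exercise value = 5.0000 ≤ continuation, so V_d = 15.6578
Node 0 (S = 150): continuation = 1/1.1·[0.5714·1.0778 + 0.4286·15.6578] = 6.6603; exercise value = 0.0000 ≤ continuation, so V_0 = 6.6603

6.66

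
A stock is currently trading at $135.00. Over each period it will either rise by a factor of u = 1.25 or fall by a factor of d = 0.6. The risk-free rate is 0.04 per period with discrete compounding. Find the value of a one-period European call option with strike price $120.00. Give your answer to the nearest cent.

Risk-neutral probability p = (1 + 0.04 − 0.6)/(1.25 − 0.6) = 0.4400/0.6500 = 0.6769
Terminal stock prices: S_u = 168.8, S_d = 81
Terminal payoffs (S − K): max(48.75, 0) = 48.75, max(-39, 0) = 0
Node 0 (S = 135): V_0 = 1/1.04·[0.6769·48.7500 + 0.3231·0.0000] = 31.7308

$31.73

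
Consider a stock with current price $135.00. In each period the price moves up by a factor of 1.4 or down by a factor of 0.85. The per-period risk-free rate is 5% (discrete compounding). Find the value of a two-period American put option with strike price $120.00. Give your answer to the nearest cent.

Risk-neutral probability p = (1 + 0.05 − 0.85)/(1.4 − 0.85) = 0.2000/0.5500 = 0.3636
Terminal stock prices: S_uu = 264.6, S_ud = 160.7, S_dd = 97.54
Terminal payoffs (K − S): max(-144.6, 0) = 0, max(-40.65, 0) = 0, max(22.46, 0) = 22.46
Node u (S = 189): continuation = 1/1.05·[0.3636·0.0000 + 0.6364·0.0000] = 0.0000; exercise value = 0.0000 ≤ continuation, so V_u = 0.0000
Node d (S = 114.8): continuation = 1/1.05·[0.3636·0.0000 + 0.6364·22.4625] = 13.6136; exercise value = 5.2500 ≤ continuation, so V_d = 13.6136
Node 0 (S = 135): continuation = 1/1.05·[0.3636·0.0000 + 0.6364·13.6136] = 8.2507; exercise value = 0.0000 ≤ continuation, so V_0 = 8.2507

$8.25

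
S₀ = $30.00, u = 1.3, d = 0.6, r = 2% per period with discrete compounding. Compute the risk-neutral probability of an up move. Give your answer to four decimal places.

Risk-neutral probability p = (1 + 0.02 − 0.6)/(1.3 − 0.6) = 0.4200/0.7000 = 0.6000

p = 0.6000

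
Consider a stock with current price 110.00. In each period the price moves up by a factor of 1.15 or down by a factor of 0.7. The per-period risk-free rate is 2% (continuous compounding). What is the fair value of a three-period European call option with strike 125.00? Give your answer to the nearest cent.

Risk-neutral probability p = (e^0.02 − 0.7)/(1.15 − 0.7) = 0.3202/0.4500 = 0.7116
Terminal stock prices: S_uuu = 167.3, S_uud = 101.8, S_udd = 61.98, S_ddd = 37.73
Terminal payoffs (S − K): max(42.3, 0) = 42.3, max(-23.17, 0) = 0, max(-63.02, 0) = 0, max(-87.27, 0) = 0
Node uu (S = 145.5): V_uu = e^(−0.02)·[0.7116·42.2962 + 0.2884·0.0000] = 29.5003
Node ud (S = 88.55): V_ud = e^(−0.02)·[0.7116·0.0000 + 0.2884·0.0000] = 0.0000
Node dd (S = 53.9): V_dd = e^(−0.02)·[0.7116·0.0000 + 0.2884·0.0000] = 0.0000
Node u (S = 126.5): V_u = e^(−0.02)·[0.7116·29.5003 + 0.2884·0.0000] = 20.5755
Node d (S = 77): V_d = e^(−0.02)·[0.7116·0.0000 + 0.2884·0.0000] = 0.0000
Node 0 (S = 110): V_0 = e^(−0.02)·[0.7116·20.5755 + 0.2884·0.0000] = 14.3508

14.35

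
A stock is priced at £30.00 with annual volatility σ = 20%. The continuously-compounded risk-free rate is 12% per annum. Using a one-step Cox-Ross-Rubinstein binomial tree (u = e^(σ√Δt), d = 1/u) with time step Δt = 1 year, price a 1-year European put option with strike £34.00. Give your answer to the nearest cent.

£1.95

CRR parameters: u = e^(σ√Δt) = e^(0.2·√1) = 1.2214, d = 1/u = 0.8187
Per-period rate: rΔt = 0.12·1 = 0.12, so R = e^0.12 = 1.1275
Risk-neutral probability p = (e^0.12 − 0.8187)/(1.2214 − 0.8187) = 0.3088/0.4027 = 0.7668
Terminal stock prices: S_u = 36.64, S_d = 24.56
Terminal payoffs (K − S): max(-2.642, 0) = 0, max(9.438, 0) = 9.438
Node 0 (S = 30): V_0 = e^(−0.12)·[0.7668·0.0000 + 0.2332·9.4381] = 1.9521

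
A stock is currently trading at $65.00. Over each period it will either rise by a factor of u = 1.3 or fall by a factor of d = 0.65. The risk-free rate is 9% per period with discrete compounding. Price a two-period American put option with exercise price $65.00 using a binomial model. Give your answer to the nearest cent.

Risk-neutral probability p = (1 + 0.09 − 0.65)/(1.3 − 0.65) = 0.4400/0.6500 = 0.6769
Terminal stock prices: S_uu = 109.9, S_ud = 54.93, S_dd = 27.46
Terminal payoffs (K − S): max(-44.85, 0) = 0, max(10.07, 0) = 10.07, max(37.54, 0) = 37.54
Node u (S = 84.5): continuation = 1/1.09·[0.6769·0.0000 + 0.3231·10.0750] = 2.9862; exercise value = 0.0000 ≤ continuation, so V_u = 2.9862
Node d (S = 42.25): continuation = 1/1.09·[0.6769·10.0750 + 0.3231·37.5375] = 17.3830; exercise value = 22.7500 > continuation, so V_d = 22.7500 (exercise)
Node 0 (S = 65): continuation = 1/1.09·[0.6769·2.9862 + 0.3231·22.7500] = 8.5977; exercise value = 0.0000 ≤ continuation, so V_0 = 8.5977

$8.60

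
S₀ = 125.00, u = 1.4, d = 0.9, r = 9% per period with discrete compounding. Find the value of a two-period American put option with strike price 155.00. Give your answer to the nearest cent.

30.00

Risk-neutral probability p = (1 + 0.09 − 0.9)/(1.4 − 0.9) = 0.1900/0.5000 = 0.3800
Terminal stock prices: S_uu = 245, S_ud = 157.5, S_dd = 101.2
Terminal payoffs (K − S): max(-90, 0) = 0, max(-2.5, 0) = 0, max(53.75, 0) = 53.75
Node u (S = 175): continuation = 1/1.09·[0.3800·0.0000 + 0.6200·0.0000] = 0.0000; exercise value = 0.0000 ≤ continuation, so V_u = 0.0000
Node d (S = 112.5): continuation = 1/1.09·[0.3800·0.0000 + 0.6200·53.7500] = 30.5734; exercise value = 42.5000 > continuation, so V_d = 42.5000 (exercise)
Node 0 (S = 125): continuation = 1/1.09·[0.3800·0.0000 + 0.6200·42.5000] = 24.1743; exercise value = 30.0000 > continuation, so V_0 = 30.0000 (exercise)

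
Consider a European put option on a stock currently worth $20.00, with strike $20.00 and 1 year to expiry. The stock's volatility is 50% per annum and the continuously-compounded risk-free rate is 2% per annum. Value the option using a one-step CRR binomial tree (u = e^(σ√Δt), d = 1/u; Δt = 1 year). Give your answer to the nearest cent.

$4.65

CRR parameters: u = e^(σ√Δt) = e^(0.5·√1) = 1.6487, d = 1/u = 0.6065
Per-period rate: rΔt = 0.02·1 = 0.02, so R = e^0.02 = 1.0202
Risk-neutral probability p = (e^0.02 − 0.6065)/(1.6487 − 0.6065) = 0.4137/1.0422 = 0.3969
Terminal stock prices: S_u = 32.97, S_d = 12.13
Terminal payoffs (K − S): max(-12.97, 0) = 0, max(7.869, 0) = 7.869
Node 0 (S = 20): V_0 = e^(−0.02)·[0.3969·0.0000 + 0.6031·7.8694] = 4.6519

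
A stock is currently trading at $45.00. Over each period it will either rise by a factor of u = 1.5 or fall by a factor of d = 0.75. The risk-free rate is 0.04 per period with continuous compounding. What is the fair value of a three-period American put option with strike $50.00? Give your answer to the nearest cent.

Risk-neutral probability p = (e^0.04 − 0.75)/(1.5 − 0.75) = 0.2908/0.7500 = 0.3877
Terminal stock prices: S_uuu = 151.9, S_uud = 75.94, S_udd = 37.97, S_ddd = 18.98
Terminal payoffs (K − S): max(-101.9, 0) = 0, max(-25.94, 0) = 0, max(12.03, 0) = 12.03, max(31.02, 0) = 31.02
Node uu (S = 101.2): continuation = e^(−0.04)·[0.3877·0.0000 + 0.6123·0.0000] = 0.0000; exercise value = 0.0000 ≤ continuation, so V_uu = 0.0000
Node ud (S = 50.62): continuation = e^(−0.04)·[0.3877·0.0000 + 0.6123·12.0312] = 7.0773; exercise value = 0.0000 ≤ continuation, so V_ud = 7.0773
Node dd (S = 25.31): continuation = e^(−0.04)·[0.3877·12.0312 + 0.6123·31.0156] = 22.7270; exercise value = 24.6875 > continuation, so V_dd = 24.6875 (exercise)
Node u (S = 67.5): continuation = e^(−0.04)·[0.3877·0.0000 + 0.6123·7.0773] = 4.1632; exercise value = 0.0000 ≤ continuation, so V_u = 4.1632
Node d (S = 33.75): continuation = e^(−0.04)·[0.3877·7.0773 + 0.6123·24.6875] = 17.1589; exercise value = 16.2500 ≤ continuation, so V_d = 17.1589
Node 0 (S = 45): continuation = e^(−0.04)·[0.3877·4.1632 + 0.6123·17.1589] = 11.6446; exercise value = 5.0000 ≤ continuation, so V_0 = 11.6446

$11.64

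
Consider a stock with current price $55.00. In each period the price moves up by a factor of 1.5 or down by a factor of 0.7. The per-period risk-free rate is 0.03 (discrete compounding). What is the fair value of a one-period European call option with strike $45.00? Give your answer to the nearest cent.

$15.02

Risk-neutral probability p = (1 + 0.03 − 0.7)/(1.5 − 0.7) = 0.3300/0.8000 = 0.4125
Terminal stock prices: S_u = 82.5, S_d = 38.5
Terminal payoffs (S − K): max(37.5, 0) = 37.5, max(-6.5, 0) = 0
Node 0 (S = 55): V_0 = 1/1.03·[0.4125·37.5000 + 0.5875·0.0000] = 15.0182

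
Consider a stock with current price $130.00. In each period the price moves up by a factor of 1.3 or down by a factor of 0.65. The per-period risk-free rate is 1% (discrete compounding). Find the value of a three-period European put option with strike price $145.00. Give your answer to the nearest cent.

Risk-neutral probability p = (1 + 0.01 − 0.65)/(1.3 − 0.65) = 0.3600/0.6500 = 0.5538
Terminal stock prices: S_uuu = 285.6, S_uud = 142.8, S_udd = 71.4, S_ddd = 35.7
Terminal payoffs (K − S): max(-140.6, 0) = 0, max(2.195, 0) = 2.195, max(73.6, 0) = 73.6, max(109.3, 0) = 109.3
Node uu (S = 219.7): V_uu = 1/1.01·[0.5538·0.0000 + 0.4462·2.1950] = 0.9696
Node ud (S = 109.9): V_ud = 1/1.01·[0.5538·2.1950 + 0.4462·73.5975] = 33.7144
Node dd (S = 54.93): V_dd = 1/1.01·[0.5538·73.5975 + 0.4462·109.2987] = 88.6394
Node u (S = 169): V_u = 1/1.01·[0.5538·0.9696 + 0.4462·33.7144] = 15.4246
Node d (S = 84.5): V_d = 1/1.01·[0.5538·33.7144 + 0.4462·88.6394] = 57.6429
Node 0 (S = 130): V_0 = 1/1.01·[0.5538·15.4246 + 0.4462·57.6429] = 33.9212

$33.92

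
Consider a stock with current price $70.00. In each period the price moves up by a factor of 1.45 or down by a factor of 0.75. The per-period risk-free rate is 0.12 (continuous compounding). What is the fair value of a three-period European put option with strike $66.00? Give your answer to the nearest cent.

Risk-neutral probability p = (e^0.12 − 0.75)/(1.45 − 0.75) = 0.3775/0.7000 = 0.5393
Terminal stock prices: S_uuu = 213.4, S_uud = 110.4, S_udd = 57.09, S_ddd = 29.53
Terminal payoffs (K − S): max(-147.4, 0) = 0, max(-44.38, 0) = 0, max(8.906, 0) = 8.906, max(36.47, 0) = 36.47
Node uu (S = 147.2): V_uu = e^(−0.12)·[0.5393·0.0000 + 0.4607·0.0000] = 0.0000
Node ud (S = 76.12): V_ud = e^(−0.12)·[0.5393·0.0000 + 0.4607·8.9062] = 3.6393
Node dd (S = 39.38): V_dd = e^(−0.12)·[0.5393·8.9062 + 0.4607·36.4688] = 19.1617
Node u (S = 101.5): V_u = e^(−0.12)·[0.5393·0.0000 + 0.4607·3.6393] = 1.4871
Node d (S = 52.5): V_d = e^(−0.12)·[0.5393·3.6393 + 0.4607·19.1617] = 9.5706
Node 0 (S = 70): V_0 = e^(−0.12)·[0.5393·1.4871 + 0.4607·9.5706] = 4.6220

$4.62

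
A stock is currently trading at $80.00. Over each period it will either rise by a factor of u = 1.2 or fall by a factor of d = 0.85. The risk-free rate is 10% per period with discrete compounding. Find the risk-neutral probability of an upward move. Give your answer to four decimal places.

Risk-neutral probability p = (1 + 0.1 − 0.85)/(1.2 − 0.85) = 0.2500/0.3500 = 0.7143

p = 0.7143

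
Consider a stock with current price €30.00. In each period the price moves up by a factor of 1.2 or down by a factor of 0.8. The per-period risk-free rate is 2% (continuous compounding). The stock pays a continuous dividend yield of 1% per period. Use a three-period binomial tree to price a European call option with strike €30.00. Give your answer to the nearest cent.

Per-period risk-free factor R = e^0.02 = 1.0202; dividend-adjusted growth = e^(0.02−0.01) = 1.0101.
Risk-neutral probability p = (1.0101 − 0.8)/(1.2 − 0.8) = 0.2101/0.4000 = 0.5251
Terminal stock prices: S_uuu = 51.84, S_uud = 34.56, S_udd = 23.04, S_ddd = 15.36
Terminal payoffs (S − K): max(21.84, 0) = 21.84, max(4.56, 0) = 4.56, max(-6.96, 0) = 0, max(-14.64, 0) = 0
Node uu (S = 43.2): V_uu = e^(−0.02)·[0.5251·21.8400 + 0.4749·4.5600] = 13.3642
Node ud (S = 28.8): V_ud = e^(−0.02)·[0.5251·4.5600 + 0.4749·0.0000] = 2.3472
Node dd (S = 19.2): V_dd = e^(−0.02)·[0.5251·0.0000 + 0.4749·0.0000] = 0.0000
Node u (S = 36): V_u = e^(−0.02)·[0.5251·13.3642 + 0.4749·2.3472] = 7.9714
Node d (S = 24): V_d = e^(−0.02)·[0.5251·2.3472 + 0.4749·0.0000] = 1.2081
Node 0 (S = 30): V_0 = e^(−0.02)·[0.5251·7.9714 + 0.4749·1.2081] = 4.6655

€4.67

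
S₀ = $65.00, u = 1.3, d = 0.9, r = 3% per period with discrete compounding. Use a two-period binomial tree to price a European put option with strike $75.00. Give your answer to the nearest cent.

$9.60

Risk-neutral probability p = (1 + 0.03 − 0.9)/(1.3 − 0.9) = 0.1300/0.4000 = 0.3250
Terminal stock prices: S_uu = 109.9, S_ud = 76.05, S_dd = 52.65
Terminal payoffs (K − S): max(-34.85, 0) = 0, max(-1.05, 0) = 0, max(22.35, 0) = 22.35
Node u (S = 84.5): V_u = 1/1.03·[0.3250·0.0000 + 0.6750·0.0000] = 0.0000
Node d (S = 58.5): V_d = 1/1.03·[0.3250·0.0000 + 0.6750·22.3500] = 14.6468
Node 0 (S = 65): V_0 = 1/1.03·[0.3250·0.0000 + 0.6750·14.6468] = 9.5987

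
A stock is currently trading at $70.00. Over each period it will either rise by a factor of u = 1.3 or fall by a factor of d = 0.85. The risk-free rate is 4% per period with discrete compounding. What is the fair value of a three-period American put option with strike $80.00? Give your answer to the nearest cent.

$13.17

Risk-neutral probability p = (1 + 0.04 − 0.85)/(1.3 − 0.85) = 0.1900/0.4500 = 0.4222
Terminal stock prices: S_uuu = 153.8, S_uud = 100.6, S_udd = 65.75, S_ddd = 42.99
Terminal payoffs (K − S): max(-73.79, 0) = 0, max(-20.56, 0) = 0, max(14.25, 0) = 14.25, max(37.01, 0) = 37.01
Node uu (S = 118.3): continuation = 1/1.04·[0.4222·0.0000 + 0.5778·0.0000] = 0.0000; exercise value = 0.0000 ≤ continuation, so V_uu = 0.0000
Node ud (S = 77.35): continuation = 1/1.04·[0.4222·0.0000 + 0.5778·14.2525] = 7.9181; exercise value = 2.6500 ≤ continuation, so V_ud = 7.9181
Node dd (S = 50.57): continuation = 1/1.04·[0.4222·14.2525 + 0.5778·37.0113] = 26.3481; exercise value = 29.4250 > continuation, so V_dd = 29.4250 (exercise)
Node u (S = 91): continuation = 1/1.04·[0.4222·0.0000 + 0.5778·7.9181] = 4.3989; exercise value = 0.0000 ≤ continuation, so V_u = 4.3989
Node d (S = 59.5): continuation = 1/1.04·[0.4222·7.9181 + 0.5778·29.4250] = 19.5618; exercise value = 20.5000 > continuation, so V_d = 20.5000 (exercise)
Node 0 (S = 70): continuation = 1/1.04·[0.4222·4.3989 + 0.5778·20.5000] = 13.1748; exercise value = 10.0000 ≤ continuation, so V_0 = 13.1748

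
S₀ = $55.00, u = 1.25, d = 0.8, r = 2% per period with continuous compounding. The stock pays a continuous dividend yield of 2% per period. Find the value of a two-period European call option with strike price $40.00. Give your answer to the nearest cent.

$15.84

Per-period risk-free factor R = e^0.02 = 1.0202; dividend-adjusted growth = e^(0.02−0.02) = 1.0000.
Risk-neutral probability p = (1.0000 − 0.8)/(1.25 − 0.8) = 0.2000/0.4500 = 0.4444
Terminal stock prices: S_uu = 85.94, S_ud = 55, S_dd = 35.2
Terminal payoffs (S − K): max(45.94, 0) = 45.94, max(15, 0) = 15, max(-4.8, 0) = 0
Node u (S = 68.75): V_u = e^(−0.02)·[0.4444·45.9375 + 0.5556·15.0000] = 28.1807
Node d (S = 44): V_d = e^(−0.02)·[0.4444·15.0000 + 0.5556·0.0000] = 6.5347
Node 0 (S = 55): V_0 = e^(−0.02)·[0.4444·28.1807 + 0.5556·6.5347] = 15.8352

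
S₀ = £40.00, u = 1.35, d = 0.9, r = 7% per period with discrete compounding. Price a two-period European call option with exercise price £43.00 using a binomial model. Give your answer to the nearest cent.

Risk-neutral probability p = (1 + 0.07 − 0.9)/(1.35 − 0.9) = 0.1700/0.4500 = 0.3778
Terminal stock prices: S_uu = 72.9, S_ud = 48.6, S_dd = 32.4
Terminal payoffs (S − K): max(29.9, 0) = 29.9, max(5.6, 0) = 5.6, max(-10.6, 0) = 0
Node u (S = 54): V_u = 1/1.07·[0.3778·29.9000 + 0.6222·5.6000] = 13.8131
Node d (S = 36): V_d = 1/1.07·[0.3778·5.6000 + 0.6222·0.0000] = 1.9772
Node 0 (S = 40): V_0 = 1/1.07·[0.3778·13.8131 + 0.6222·1.9772] = 6.0266

£6.03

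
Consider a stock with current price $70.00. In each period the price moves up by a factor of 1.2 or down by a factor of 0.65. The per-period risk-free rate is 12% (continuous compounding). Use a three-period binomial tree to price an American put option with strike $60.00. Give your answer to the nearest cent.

$2.18

Risk-neutral probability p = (e^0.12 − 0.65)/(1.2 − 0.65) = 0.4775/0.5500 = 0.8682
Terminal stock prices: S_uuu = 121, S_uud = 65.52, S_udd = 35.49, S_ddd = 19.22
Terminal payoffs (K − S): max(-60.96, 0) = 0, max(-5.52, 0) = 0, max(24.51, 0) = 24.51, max(40.78, 0) = 40.78
Node uu (S = 100.8): continuation = e^(−0.12)·[0.8682·0.0000 + 0.1318·0.0000] = 0.0000; exercise value = 0.0000 ≤ continuation, so V_uu = 0.0000
Node ud (S = 54.6): continuation = e^(−0.12)·[0.8682·0.0000 + 0.1318·24.5100] = 2.8656; exercise value = 5.4000 > continuation, so V_ud = 5.4000 (exercise)
Node dd (S = 29.58): continuation = e^(−0.12)·[0.8682·24.5100 + 0.1318·40.7763] = 23.6402; exercise value = 30.4250 > continuation, so V_dd = 30.4250 (exercise)
Node u (S = 84): continuation = e^(−0.12)·[0.8682·0.0000 + 0.1318·5.4000] = 0.6314; exercise value = 0.0000 ≤ continuation, so V_u = 0.6314
Node d (S = 45.5): continuation = e^(−0.12)·[0.8682·5.4000 + 0.1318·30.4250] = 7.7152; exercise value = 14.5000 > continuation, so V_d = 14.5000 (exercise)
Node 0 (S = 70): continuation = e^(−0.12)·[0.8682·0.6314 + 0.1318·14.5000] = 2.1814; exercise value = 0.0000 ≤ continuation, so V_0 = 2.1814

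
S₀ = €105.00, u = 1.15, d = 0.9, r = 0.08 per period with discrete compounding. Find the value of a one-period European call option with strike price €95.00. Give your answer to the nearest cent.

Risk-neutral probability p = (1 + 0.08 − 0.9)/(1.15 − 0.9) = 0.1800/0.2500 = 0.7200
Terminal stock prices: S_u = 120.7, S_d = 94.5
Terminal payoffs (S − K): max(25.75, 0) = 25.75, max(-0.5, 0) = 0
Node 0 (S = 105): V_0 = 1/1.08·[0.7200·25.7500 + 0.2800·0.0000] = 17.1667

€17.17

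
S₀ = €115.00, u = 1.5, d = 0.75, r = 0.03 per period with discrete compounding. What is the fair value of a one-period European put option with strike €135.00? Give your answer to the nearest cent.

Risk-neutral probability p = (1 + 0.03 − 0.75)/(1.5 − 0.75) = 0.2800/0.7500 = 0.3733
Terminal stock prices: S_u = 172.5, S_d = 86.25
Terminal payoffs (K − S): max(-37.5, 0) = 0, max(48.75, 0) = 48.75
Node 0 (S = 115): V_0 = 1/1.03·[0.3733·0.0000 + 0.6267·48.7500] = 29.6602

€29.66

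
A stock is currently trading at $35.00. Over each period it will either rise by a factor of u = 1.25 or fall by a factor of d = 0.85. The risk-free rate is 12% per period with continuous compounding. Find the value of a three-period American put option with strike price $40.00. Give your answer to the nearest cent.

Risk-neutral probability p = (e^0.12 − 0.85)/(1.25 − 0.85) = 0.2775/0.4000 = 0.6937
Terminal stock prices: S_uuu = 68.36, S_uud = 46.48, S_udd = 31.61, S_ddd = 21.49
Terminal payoffs (K − S): max(-28.36, 0) = 0, max(-6.484, 0) = 0, max(8.391, 0) = 8.391, max(18.51, 0) = 18.51
Node uu (S = 54.69): continuation = e^(−0.12)·[0.6937·0.0000 + 0.3063·0.0000] = 0.0000; exercise value = 0.0000 ≤ continuation, so V_uu = 0.0000
Node ud (S = 37.19): continuation = e^(−0.12)·[0.6937·0.0000 + 0.3063·8.3906] = 2.2791; exercise value = 2.8125 > continuation, so V_ud = 2.8125 (exercise)
Node dd (S = 25.29): continuation = e^(−0.12)·[0.6937·8.3906 + 0.3063·18.5056] = 10.1893; exercise value = 14.7125 > continuation, so V_dd = 14.7125 (exercise)
Node u (S = 43.75): continuation = e^(−0.12)·[0.6937·0.0000 + 0.3063·2.8125] = 0.7639; exercise value = 0.0000 ≤ continuation, so V_u = 0.7639
Node d (S = 29.75): continuation = e^(−0.12)·[0.6937·2.8125 + 0.3063·14.7125] = 5.7268; exercise value = 10.2500 > continuation, so V_d = 10.2500 (exercise)
Node 0 (S = 35): continuation = e^(−0.12)·[0.6937·0.7639 + 0.3063·10.2500] = 3.2542; exercise value = 5.0000 > continuation, so V_0 = 5.0000 (exercise)

$5.00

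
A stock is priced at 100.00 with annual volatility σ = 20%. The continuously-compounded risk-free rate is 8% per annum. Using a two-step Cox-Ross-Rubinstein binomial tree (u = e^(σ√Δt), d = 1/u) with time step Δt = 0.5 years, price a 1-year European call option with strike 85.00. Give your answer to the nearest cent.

22.90

CRR parameters: u = e^(σ√Δt) = e^(0.2·√0.5) = 1.1519, d = 1/u = 0.8681
Per-period rate: rΔt = 0.08·0.5 = 0.04, so R = e^0.04 = 1.0408
Risk-neutral probability p = (e^0.04 − 0.8681)/(1.1519 − 0.8681) = 0.1727/0.2838 = 0.6085
Terminal stock prices: S_uu = 132.7, S_ud = 100, S_dd = 75.36
Terminal payoffs (S − K): max(47.69, 0) = 47.69, max(15, 0) = 15, max(-9.636, 0) = 0
Node u (S = 115.2): V_u = e^(−0.04)·[0.6085·47.6896 + 0.3915·15.0000] = 33.5239
Node d (S = 86.81): V_d = e^(−0.04)·[0.6085·15.0000 + 0.3915·0.0000] = 8.7698
Node 0 (S = 100): V_0 = e^(−0.04)·[0.6085·33.5239 + 0.3915·8.7698] = 22.8984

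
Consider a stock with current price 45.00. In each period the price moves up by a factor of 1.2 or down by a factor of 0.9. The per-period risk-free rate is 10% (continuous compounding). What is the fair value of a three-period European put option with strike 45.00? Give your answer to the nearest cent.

0.48

Risk-neutral probability p = (e^0.1 − 0.9)/(1.2 − 0.9) = 0.2052/0.3000 = 0.6839
Terminal stock prices: S_uuu = 77.76, S_uud = 58.32, S_udd = 43.74, S_ddd = 32.81
Terminal payoffs (K − S): max(-32.76, 0) = 0, max(-13.32, 0) = 0, max(1.26, 0) = 1.26, max(12.19, 0) = 12.19
Node uu (S = 64.8): V_uu = e^(−0.1)·[0.6839·0.0000 + 0.3161·0.0000] = 0.0000
Node ud (S = 48.6): V_ud = e^(−0.1)·[0.6839·0.0000 + 0.3161·1.2600] = 0.3604
Node dd (S = 36.45): V_dd = e^(−0.1)·[0.6839·1.2600 + 0.3161·12.1950] = 4.2677
Node u (S = 54): V_u = e^(−0.1)·[0.6839·0.0000 + 0.3161·0.3604] = 0.1031
Node d (S = 40.5): V_d = e^(−0.1)·[0.6839·0.3604 + 0.3161·4.2677] = 1.4436
Node 0 (S = 45): V_0 = e^(−0.1)·[0.6839·0.1031 + 0.3161·1.4436] = 0.4767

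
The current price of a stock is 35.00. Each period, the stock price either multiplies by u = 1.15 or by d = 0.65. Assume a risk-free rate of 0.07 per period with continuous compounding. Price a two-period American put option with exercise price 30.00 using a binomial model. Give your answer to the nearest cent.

1.48

Risk-neutral probability p = (e^0.07 − 0.65)/(1.15 − 0.65) = 0.4225/0.5000 = 0.8450
Terminal stock prices: S_uu = 46.29, S_ud = 26.16, S_dd = 14.79
Terminal payoffs (K − S): max(-16.29, 0) = 0, max(3.837, 0) = 3.837, max(15.21, 0) = 15.21
Node u (S = 40.25): continuation = e^(−0.07)·[0.8450·0.0000 + 0.1550·3.8375] = 0.5545; exercise value = 0.0000 ≤ continuation, so V_u = 0.5545
Node d (S = 22.75): continuation = e^(−0.07)·[0.8450·3.8375 + 0.1550·15.2125] = 5.2218; exercise value = 7.2500 > continuation, so V_d = 7.2500 (exercise)
Node 0 (S = 35): continuation = e^(−0.07)·[0.8450·0.5545 + 0.1550·7.2500] = 1.4846; exercise value = 0.0000 ≤ continuation, so V_0 = 1.4846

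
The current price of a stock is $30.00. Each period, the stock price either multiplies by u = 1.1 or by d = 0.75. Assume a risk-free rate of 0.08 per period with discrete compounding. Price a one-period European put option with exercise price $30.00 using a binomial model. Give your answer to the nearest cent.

Risk-neutral probability p = (1 + 0.08 − 0.75)/(1.1 − 0.75) = 0.3300/0.3500 = 0.9429
Terminal stock prices: S_u = 33, S_d = 22.5
Terminal payoffs (K − S): max(-3, 0) = 0, max(7.5, 0) = 7.5
Node 0 (S = 30): V_0 = 1/1.08·[0.9429·0.0000 + 0.0571·7.5000] = 0.3968

$0.40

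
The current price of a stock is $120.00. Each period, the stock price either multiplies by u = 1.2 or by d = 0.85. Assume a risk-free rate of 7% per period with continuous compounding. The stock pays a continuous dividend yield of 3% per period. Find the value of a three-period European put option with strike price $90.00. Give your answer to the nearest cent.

$1.24

Per-period risk-free factor R = e^0.07 = 1.0725; dividend-adjusted growth = e^(0.07−0.03) = 1.0408.
Risk-neutral probability p = (1.0408 − 0.85)/(1.2 − 0.85) = 0.1908/0.3500 = 0.5452
Terminal stock prices: S_uuu = 207.4, S_uud = 146.9, S_udd = 104, S_ddd = 73.69
Terminal payoffs (K − S): max(-117.4, 0) = 0, max(-56.88, 0) = 0, max(-14.04, 0) = 0, max(16.31, 0) = 16.31
Node uu (S = 172.8): V_uu = e^(−0.07)·[0.5452·0.0000 + 0.4548·0.0000] = 0.0000
Node ud (S = 122.4): V_ud = e^(−0.07)·[0.5452·0.0000 + 0.4548·0.0000] = 0.0000
Node dd (S = 86.7): V_dd = e^(−0.07)·[0.5452·0.0000 + 0.4548·16.3050] = 6.9146
Node u (S = 144): V_u = e^(−0.07)·[0.5452·0.0000 + 0.4548·0.0000] = 0.0000
Node d (S = 102): V_d = e^(−0.07)·[0.5452·0.0000 + 0.4548·6.9146] = 2.9323
Node 0 (S = 120): V_0 = e^(−0.07)·[0.5452·0.0000 + 0.4548·2.9323] = 1.2435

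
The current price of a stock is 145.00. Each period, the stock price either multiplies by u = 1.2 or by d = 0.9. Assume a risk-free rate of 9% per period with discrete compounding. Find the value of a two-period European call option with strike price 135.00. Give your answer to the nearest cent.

33.36

Risk-neutral probability p = (1 + 0.09 − 0.9)/(1.2 − 0.9) = 0.1900/0.3000 = 0.6333
Terminal stock prices: S_uu = 208.8, S_ud = 156.6, S_dd = 117.5
Terminal payoffs (S − K): max(73.8, 0) = 73.8, max(21.6, 0) = 21.6, max(-17.55, 0) = 0
Node u (S = 174): V_u = 1/1.09·[0.6333·73.8000 + 0.3667·21.6000] = 50.1468
Node d (S = 130.5): V_d = 1/1.09·[0.6333·21.6000 + 0.3667·0.0000] = 12.5505
Node 0 (S = 145): V_0 = 1/1.09·[0.6333·50.1468 + 0.3667·12.5505] = 33.3591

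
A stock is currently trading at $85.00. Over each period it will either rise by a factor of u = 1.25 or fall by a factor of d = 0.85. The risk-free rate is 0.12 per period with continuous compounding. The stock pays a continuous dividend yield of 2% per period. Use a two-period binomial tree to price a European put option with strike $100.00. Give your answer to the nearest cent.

Per-period risk-free factor R = e^0.12 = 1.1275; dividend-adjusted growth = e^(0.12−0.02) = 1.1052.
Risk-neutral probability p = (1.1052 − 0.85)/(1.25 − 0.85) = 0.2552/0.4000 = 0.6379
Terminal stock prices: S_uu = 132.8, S_ud = 90.31, S_dd = 61.41
Terminal payoffs (K − S): max(-32.81, 0) = 0, max(9.688, 0) = 9.688, max(38.59, 0) = 38.59
Node u (S = 106.2): V_u = e^(−0.12)·[0.6379·0.0000 + 0.3621·9.6875] = 3.1109
Node d (S = 72.25): V_d = e^(−0.12)·[0.6379·9.6875 + 0.3621·38.5875] = 17.8727
Node 0 (S = 85): V_0 = e^(−0.12)·[0.6379·3.1109 + 0.3621·17.8727] = 7.4996

$7.50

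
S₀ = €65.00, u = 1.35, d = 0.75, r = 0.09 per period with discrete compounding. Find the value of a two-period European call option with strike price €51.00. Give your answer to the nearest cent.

€24.36

Risk-neutral probability p = (1 + 0.09 − 0.75)/(1.35 − 0.75) = 0.3400/0.6000 = 0.5667
Terminal stock prices: S_uu = 118.5, S_ud = 65.81, S_dd = 36.56
Terminal payoffs (S − K): max(67.46, 0) = 67.46, max(14.81, 0) = 14.81, max(-14.44, 0) = 0
Node u (S = 87.75): V_u = 1/1.09·[0.5667·67.4625 + 0.4333·14.8125] = 40.9610
Node d (S = 48.75): V_d = 1/1.09·[0.5667·14.8125 + 0.4333·0.0000] = 7.7007
Node 0 (S = 65): V_0 = 1/1.09·[0.5667·40.9610 + 0.4333·7.7007] = 24.3561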